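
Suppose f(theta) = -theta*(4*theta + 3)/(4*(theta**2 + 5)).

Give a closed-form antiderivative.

Whatever form F(theta) takes, F'(theta) = f(theta) is non-negotiable.
Check: d/dtheta[(-8*theta - 3*log(theta**2 + 5) + 8*sqrt(5)*atan(sqrt(5)*theta/5))/8] = (-4*theta**2 - 3*theta)/(4*theta**2 + 20), which equals f(theta).

An antiderivative is F(theta) = (-8*theta - 3*log(theta**2 + 5) + 8*sqrt(5)*atan(sqrt(5)*theta/5))/8.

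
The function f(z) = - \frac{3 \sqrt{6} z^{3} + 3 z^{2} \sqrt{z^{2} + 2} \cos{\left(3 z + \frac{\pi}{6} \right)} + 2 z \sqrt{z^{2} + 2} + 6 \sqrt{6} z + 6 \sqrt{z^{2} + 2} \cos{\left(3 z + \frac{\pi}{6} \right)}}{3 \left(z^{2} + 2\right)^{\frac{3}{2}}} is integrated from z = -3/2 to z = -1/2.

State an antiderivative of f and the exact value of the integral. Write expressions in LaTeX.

Whatever form F(z) takes, F'(z) = f(z) is non-negotiable.
F(z) = \frac{- 3 \sqrt{6} \sqrt{z^{2} + 2} - \log{\left(z^{2} + 2 \right)} - \sin{\left(3 z + \frac{\pi}{6} \right)}}{3} is an antiderivative of f.
Check: d/dz[\frac{- 3 \sqrt{6} \sqrt{z^{2} + 2} - \log{\left(z^{2} + 2 \right)} - \sin{\left(3 z + \frac{\pi}{6} \right)}}{3}] = \frac{- 3 \sqrt{6} z^{3} - 3 z^{2} \sqrt{z^{2} + 2} \cos{\left(3 z + \frac{\pi}{6} \right)} - 2 z \sqrt{z^{2} + 2} - 6 \sqrt{6} z - 6 \sqrt{z^{2} + 2} \cos{\left(3 z + \frac{\pi}{6} \right)}}{3 z^{2} \sqrt{z^{2} + 2} + 6 \sqrt{z^{2} + 2}}, which equals f(z).
F(-1/2) = - \frac{3 \sqrt{6}}{2} - \frac{\log{\left(\frac{9}{4} \right)}}{3} - \frac{\cos{\left(\frac{\pi}{3} + \frac{3}{2} \right)}}{3}; F(-3/2) = - \frac{\sqrt{102}}{2} - \frac{\log{\left(\frac{17}{4} \right)}}{3} - \frac{\cos{\left(\frac{\pi}{3} + \frac{9}{2} \right)}}{3}.
Integral = F(-1/2) - F(-3/2) = - \frac{3 \sqrt{6}}{2} - \frac{\log{\left(\frac{9}{4} \right)}}{3} + \frac{\cos{\left(\frac{\pi}{3} + \frac{9}{2} \right)}}{3} - \frac{\cos{\left(\frac{\pi}{3} + \frac{3}{2} \right)}}{3} + \frac{\log{\left(\frac{17}{4} \right)}}{3} + \frac{\sqrt{102}}{2}.

Antiderivative: F(z) = \frac{- 3 \sqrt{6} \sqrt{z^{2} + 2} - \log{\left(z^{2} + 2 \right)} - \sin{\left(3 z + \frac{\pi}{6} \right)}}{3}; value = - \frac{3 \sqrt{6}}{2} - \frac{\log{\left(\frac{9}{4} \right)}}{3} + \frac{\cos{\left(\frac{\pi}{3} + \frac{9}{2} \right)}}{3} - \frac{\cos{\left(\frac{\pi}{3} + \frac{3}{2} \right)}}{3} + \frac{\log{\left(\frac{17}{4} \right)}}{3} + \frac{\sqrt{102}}{2}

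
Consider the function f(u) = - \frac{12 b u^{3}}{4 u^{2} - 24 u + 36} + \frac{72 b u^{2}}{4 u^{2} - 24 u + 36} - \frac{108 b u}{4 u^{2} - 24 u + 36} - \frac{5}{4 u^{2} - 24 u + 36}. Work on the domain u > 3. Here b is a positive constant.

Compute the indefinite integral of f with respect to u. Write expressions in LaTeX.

The integrand splits into summands that can be handled one at a time.
Check: d/du[\frac{- 6 b u^{3} + 18 b u^{2} + 5}{4 u - 12}] = \frac{- 12 b u^{3} + 72 b u^{2} - 108 b u - 5}{4 u^{2} - 24 u + 36}, which equals f(u).

F(u) = \frac{- 6 b u^{3} + 18 b u^{2} + 5}{4 u - 12} + C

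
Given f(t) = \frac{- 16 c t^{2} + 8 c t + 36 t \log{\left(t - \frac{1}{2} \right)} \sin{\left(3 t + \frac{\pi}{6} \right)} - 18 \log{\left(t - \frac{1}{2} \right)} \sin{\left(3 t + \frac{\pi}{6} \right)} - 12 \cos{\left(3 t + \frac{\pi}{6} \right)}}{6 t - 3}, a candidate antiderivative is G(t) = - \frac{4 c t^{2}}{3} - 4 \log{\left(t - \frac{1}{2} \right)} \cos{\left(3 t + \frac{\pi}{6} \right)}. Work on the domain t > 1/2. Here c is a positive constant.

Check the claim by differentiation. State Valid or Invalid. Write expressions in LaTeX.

d/dt[G] = \frac{- 16 c t^{2} + 8 c t + 72 t \log{\left(t - \frac{1}{2} \right)} \sin{\left(3 t + \frac{\pi}{6} \right)} - 36 \log{\left(t - \frac{1}{2} \right)} \sin{\left(3 t + \frac{\pi}{6} \right)} - 24 \cos{\left(3 t + \frac{\pi}{6} \right)}}{6 t - 3}
d/dt[G] - f(t) = \frac{12 t \log{\left(t - \frac{1}{2} \right)} \sin{\left(3 t + \frac{\pi}{6} \right)} - 6 \log{\left(t - \frac{1}{2} \right)} \sin{\left(3 t + \frac{\pi}{6} \right)} - 4 \cos{\left(3 t + \frac{\pi}{6} \right)}}{2 t - 1} != 0.

Invalid: d/dt[G] - f = \frac{12 t \log{\left(t - \frac{1}{2} \right)} \sin{\left(3 t + \frac{\pi}{6} \right)} - 6 \log{\left(t - \frac{1}{2} \right)} \sin{\left(3 t + \frac{\pi}{6} \right)} - 4 \cos{\left(3 t + \frac{\pi}{6} \right)}}{2 t - 1}, which is not 0.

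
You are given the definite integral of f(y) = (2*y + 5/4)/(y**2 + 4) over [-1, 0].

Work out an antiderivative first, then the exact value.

Whatever form F(y) takes, F'(y) = f(y) is non-negotiable.
F(y) = log(y**2 + 4) + 5*atan(y/2)/8 is an antiderivative of f.
Check: d/dy[log(y**2 + 4) + 5*atan(y/2)/8] = (8*y + 5)/(4*y**2 + 16), which equals f(y).
F(0) = log(4); F(-1) = -5*atan(1/2)/8 + log(5).
Integral = F(0) - F(-1) = -log(5) + 5*atan(1/2)/8 + log(4).

Antiderivative: F(y) = log(y**2 + 4) + 5*atan(y/2)/8; value = -log(5) + 5*atan(1/2)/8 + log(4)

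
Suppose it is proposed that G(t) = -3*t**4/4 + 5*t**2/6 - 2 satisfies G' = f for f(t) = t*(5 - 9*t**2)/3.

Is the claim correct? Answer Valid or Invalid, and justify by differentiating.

Valid - the claim checks out under differentiation.

d/dt[G] = -3*t**3 + 5*t/3
This equals f(t) exactly, so the claim holds.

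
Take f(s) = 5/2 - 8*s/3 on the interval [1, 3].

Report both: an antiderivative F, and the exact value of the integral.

Antiderivative: F(s) = -4*s**2/3 + 5*s/2; value = -17/3

For F(s) to be correct the identity F'(s) - f(s) = 0 must hold.
F(s) = -4*s**2/3 + 5*s/2 is an antiderivative of f.
Check: d/ds[-4*s**2/3 + 5*s/2] = 5/2 - 8*s/3 = f(s).
F(3) = -9/2; F(1) = 7/6.
Integral = F(3) - F(1) = -17/3.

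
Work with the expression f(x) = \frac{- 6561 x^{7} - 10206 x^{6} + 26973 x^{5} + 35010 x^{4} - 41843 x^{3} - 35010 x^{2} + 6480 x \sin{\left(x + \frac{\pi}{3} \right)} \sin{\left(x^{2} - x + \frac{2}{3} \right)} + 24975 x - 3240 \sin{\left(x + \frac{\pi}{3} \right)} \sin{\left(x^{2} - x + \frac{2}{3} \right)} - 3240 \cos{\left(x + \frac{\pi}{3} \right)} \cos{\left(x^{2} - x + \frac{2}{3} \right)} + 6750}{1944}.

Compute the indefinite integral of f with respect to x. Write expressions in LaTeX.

F(x) = - \frac{27 x^{8}}{64} - \frac{3 x^{7}}{4} + \frac{37 x^{6}}{16} + \frac{389 x^{5}}{108} - \frac{41843 x^{4}}{7776} - \frac{1945 x^{3}}{324} + \frac{925 x^{2}}{144} + \frac{125 x}{36} - \frac{5 \sin{\left(x + \frac{\pi}{3} \right)} \cos{\left(x^{2} - x + \frac{2}{3} \right)}}{3} + C

Check any antiderivative F(x) by computing F'(x) and comparing it with f(x).
Check: d/dx[- \frac{27 x^{8}}{64} - \frac{3 x^{7}}{4} + \frac{37 x^{6}}{16} + \frac{389 x^{5}}{108} - \frac{41843 x^{4}}{7776} - \frac{1945 x^{3}}{324} + \frac{925 x^{2}}{144} + \frac{125 x}{36} - \frac{5 \sin{\left(x + \frac{\pi}{3} \right)} \cos{\left(x^{2} - x + \frac{2}{3} \right)}}{3}] = - \frac{27 x^{7}}{8} - \frac{21 x^{6}}{4} + \frac{111 x^{5}}{8} + \frac{1945 x^{4}}{108} - \frac{41843 x^{3}}{1944} - \frac{1945 x^{2}}{108} + \frac{10 x \sin{\left(x + \frac{\pi}{3} \right)} \sin{\left(x^{2} - x + \frac{2}{3} \right)}}{3} + \frac{925 x}{72} - \frac{5 \sin{\left(x + \frac{\pi}{3} \right)} \sin{\left(x^{2} - x + \frac{2}{3} \right)}}{3} - \frac{5 \cos{\left(x + \frac{\pi}{3} \right)} \cos{\left(x^{2} - x + \frac{2}{3} \right)}}{3} + \frac{125}{36}, which equals f(x).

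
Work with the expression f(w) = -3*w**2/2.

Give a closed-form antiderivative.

Differentiate the proposed F(w) back; it has to land on f(w) exactly.
Check: d/dw[-w**3/2] = -3*w**2/2 = f(w).

An antiderivative is F(w) = -w**3/2.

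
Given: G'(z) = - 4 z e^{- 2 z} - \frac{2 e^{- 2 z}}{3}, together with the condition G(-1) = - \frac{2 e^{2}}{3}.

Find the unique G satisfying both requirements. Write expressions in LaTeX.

G'(z) has the shape u'v + uv' for u = 2 z + \frac{4}{3} and v = e^{- 2 z} — it is the derivative of the product u*v.
A general antiderivative is \frac{\left(6 z + 4\right) e^{- 2 z}}{3} + C.
The condition gives C = - \frac{2 e^{2}}{3} - (- \frac{2 e^{2}}{3}) = 0.
So G(z) = \frac{2 \left(3 z + 2\right) e^{- 2 z}}{3}.
Check: d/dz[\frac{2 \left(3 z + 2\right) e^{- 2 z}}{3}] = \frac{\left(- 12 z - 2\right) e^{- 2 z}}{3}, which equals G'(z).

G(z) = \frac{2 \left(3 z + 2\right) e^{- 2 z}}{3}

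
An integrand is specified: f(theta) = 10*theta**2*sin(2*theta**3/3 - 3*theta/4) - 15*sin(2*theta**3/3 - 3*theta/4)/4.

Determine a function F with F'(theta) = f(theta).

f matches the chain-rule pattern g'(h)*h' with inner function h(theta) = 2*theta**3/3 - 3*theta/4; substituting u = h(theta) collapses the integral.
Check: d/dtheta[-5*cos(2*theta**3/3 - 3*theta/4)] = 10*theta**2*sin(2*theta**3/3 - 3*theta/4) - 15*sin(2*theta**3/3 - 3*theta/4)/4 = f(theta).

An antiderivative is F(theta) = -5*cos(2*theta**3/3 - 3*theta/4).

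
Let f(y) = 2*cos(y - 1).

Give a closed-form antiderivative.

A first test for any F(y): its y-derivative must equal f(y) identically.
Check: d/dy[2*sin(y - 1)] = 2*cos(y - 1) = f(y).

An antiderivative is F(y) = 2*sin(y - 1).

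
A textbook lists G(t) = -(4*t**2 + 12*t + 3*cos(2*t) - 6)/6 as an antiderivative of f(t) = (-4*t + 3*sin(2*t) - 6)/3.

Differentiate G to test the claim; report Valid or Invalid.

Valid. The derivative of G reproduces f.

d/dt[G] = -4*t/3 + sin(2*t) - 2
This equals f(t) exactly, so the claim holds.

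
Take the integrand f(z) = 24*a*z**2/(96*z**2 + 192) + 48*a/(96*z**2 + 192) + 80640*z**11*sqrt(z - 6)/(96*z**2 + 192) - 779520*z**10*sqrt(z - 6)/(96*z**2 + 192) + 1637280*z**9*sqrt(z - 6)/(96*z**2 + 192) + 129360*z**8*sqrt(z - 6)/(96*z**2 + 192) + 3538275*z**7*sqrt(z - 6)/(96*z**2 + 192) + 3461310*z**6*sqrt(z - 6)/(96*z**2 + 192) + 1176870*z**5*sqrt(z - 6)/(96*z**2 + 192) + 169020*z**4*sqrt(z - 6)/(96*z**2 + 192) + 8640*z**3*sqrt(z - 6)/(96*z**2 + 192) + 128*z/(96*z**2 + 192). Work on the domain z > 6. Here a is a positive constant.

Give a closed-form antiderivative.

The integrand splits into summands that can be handled one at a time.
Check: d/dz[(12*a*z + 3840*z**10*sqrt(z - 6) - 42240*z**9*sqrt(z - 6) + 93600*z**8*sqrt(z - 6) + 121200*z**7*sqrt(z - 6) + 48975*z**6*sqrt(z - 6) + 8460*z**5*sqrt(z - 6) + 540*z**4*sqrt(z - 6) + 32*log(3*z**2/2 + 3))/48] = (24*a*z**2*sqrt(z - 6) + 48*a*sqrt(z - 6) + 80640*z**12 - 1263360*z**11 + 6314400*z**10 - 9694320*z**9 + 2762115*z**8 - 17768340*z**7 - 19590990*z**6 - 6892200*z**5 - 1005480*z**4 - 51840*z**3 + 128*z*sqrt(z - 6))/(96*z**2*sqrt(z - 6) + 192*sqrt(z - 6)), which equals f(z).

An antiderivative is F(z) = (12*a*z + 3840*z**10*sqrt(z - 6) - 42240*z**9*sqrt(z - 6) + 93600*z**8*sqrt(z - 6) + 121200*z**7*sqrt(z - 6) + 48975*z**6*sqrt(z - 6) + 8460*z**5*sqrt(z - 6) + 540*z**4*sqrt(z - 6) + 32*log(3*z**2/2 + 3))/48.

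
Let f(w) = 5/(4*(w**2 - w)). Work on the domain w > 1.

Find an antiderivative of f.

An antiderivative is F(w) = 5*(-log(w) + log(w - 1))/4.

The denominator factors as 4*w*(w - 1); partial fractions split f into directly integrable pieces: 5/(4*(w - 1)) - 5/(4*w).
Check: d/dw[5*(-log(w) + log(w - 1))/4] = 5/(4*w**2 - 4*w), which equals f(w).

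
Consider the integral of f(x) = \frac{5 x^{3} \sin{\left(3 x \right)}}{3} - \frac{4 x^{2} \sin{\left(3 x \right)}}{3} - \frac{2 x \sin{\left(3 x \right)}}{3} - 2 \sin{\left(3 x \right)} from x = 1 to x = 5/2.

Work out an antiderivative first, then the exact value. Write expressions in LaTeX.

The integrand splits into summands that can be handled one at a time.
F(x) = - \frac{5 x^{3} \cos{\left(3 x \right)}}{9} + \frac{5 x^{2} \sin{\left(3 x \right)}}{9} + \frac{4 x^{2} \cos{\left(3 x \right)}}{9} - \frac{8 x \sin{\left(3 x \right)}}{27} + \frac{16 x \cos{\left(3 x \right)}}{27} - \frac{16 \sin{\left(3 x \right)}}{81} + \frac{46 \cos{\left(3 x \right)}}{81} is an antiderivative of f.
Check: d/dx[- \frac{5 x^{3} \cos{\left(3 x \right)}}{9} + \frac{5 x^{2} \sin{\left(3 x \right)}}{9} + \frac{4 x^{2} \cos{\left(3 x \right)}}{9} - \frac{8 x \sin{\left(3 x \right)}}{27} + \frac{16 x \cos{\left(3 x \right)}}{27} - \frac{16 \sin{\left(3 x \right)}}{81} + \frac{46 \cos{\left(3 x \right)}}{81}] = \frac{5 x^{3} \sin{\left(3 x \right)}}{3} - \frac{4 x^{2} \sin{\left(3 x \right)}}{3} - \frac{2 x \sin{\left(3 x \right)}}{3} - 2 \sin{\left(3 x \right)} = f(x).
F(5/2) = - \frac{2497 \cos{\left(\frac{15}{2} \right)}}{648} + \frac{821 \sin{\left(\frac{15}{2} \right)}}{324}; F(1) = \frac{85 \cos{\left(3 \right)}}{81} + \frac{5 \sin{\left(3 \right)}}{81}.
Integral = F(5/2) - F(1) = - \frac{2497 \cos{\left(\frac{15}{2} \right)}}{648} - \frac{5 \sin{\left(3 \right)}}{81} - \frac{85 \cos{\left(3 \right)}}{81} + \frac{821 \sin{\left(\frac{15}{2} \right)}}{324}.

Antiderivative: F(x) = - \frac{5 x^{3} \cos{\left(3 x \right)}}{9} + \frac{5 x^{2} \sin{\left(3 x \right)}}{9} + \frac{4 x^{2} \cos{\left(3 x \right)}}{9} - \frac{8 x \sin{\left(3 x \right)}}{27} + \frac{16 x \cos{\left(3 x \right)}}{27} - \frac{16 \sin{\left(3 x \right)}}{81} + \frac{46 \cos{\left(3 x \right)}}{81}; value = - \frac{2497 \cos{\left(\frac{15}{2} \right)}}{648} - \frac{5 \sin{\left(3 \right)}}{81} - \frac{85 \cos{\left(3 \right)}}{81} + \frac{821 \sin{\left(\frac{15}{2} \right)}}{324}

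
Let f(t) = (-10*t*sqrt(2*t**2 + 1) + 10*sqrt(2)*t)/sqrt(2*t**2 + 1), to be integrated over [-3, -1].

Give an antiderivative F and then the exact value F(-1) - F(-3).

Antiderivative: F(t) = -5*t**2 + 5*sqrt(4*t**2 + 2); value = -5*sqrt(38) + 5*sqrt(6) + 40

Check any antiderivative F(t) by computing F'(t) and comparing it with f(t).
F(t) = -5*t**2 + 5*sqrt(4*t**2 + 2) is an antiderivative of f.
Check: d/dt[-5*t**2 + 5*sqrt(4*t**2 + 2)] = (-10*t*sqrt(2*t**2 + 1) + 10*sqrt(2)*t)/sqrt(2*t**2 + 1) = f(t).
F(-1) = -5 + 5*sqrt(6); F(-3) = -45 + 5*sqrt(38).
Integral = F(-1) - F(-3) = -5*sqrt(38) + 5*sqrt(6) + 40.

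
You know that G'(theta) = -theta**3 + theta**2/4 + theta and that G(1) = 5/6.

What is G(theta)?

Integrate term by term and add the pieces.
A general antiderivative is -theta**4/4 + theta**3/12 + theta**2/2 + C.
The condition gives C = 5/6 - (1/3) = 1/2.
So G(theta) = -theta**4/4 + theta**3/12 + theta**2/2 + 1/2.
Check: d/dtheta[-theta**4/4 + theta**3/12 + theta**2/2 + 1/2] = -theta**3 + theta**2/4 + theta = G'(theta).

G(theta) = -theta**4/4 + theta**3/12 + theta**2/2 + 1/2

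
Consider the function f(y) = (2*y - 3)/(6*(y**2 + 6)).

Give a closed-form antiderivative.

An antiderivative is F(y) = log(y**2 + 6)/6 - sqrt(6)*atan(sqrt(6)*y/6)/12.

Differentiate the proposed F(y) back; it has to land on f(y) exactly.
Check: d/dy[log(y**2 + 6)/6 - sqrt(6)*atan(sqrt(6)*y/6)/12] = (2*y - 3)/(6*y**2 + 36), which equals f(y).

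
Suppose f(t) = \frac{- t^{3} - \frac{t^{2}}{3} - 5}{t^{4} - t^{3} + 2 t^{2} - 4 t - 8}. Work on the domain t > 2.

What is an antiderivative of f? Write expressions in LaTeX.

An antiderivative is F(t) = \frac{- 430 \log{\left(t - 2 \right)} + 208 \log{\left(t + 1 \right)} - 249 \log{\left(t^{2} + 4 \right)} + 54 \operatorname{atan}{\left(\frac{t}{2} \right)}}{720}.

The denominator factors as 3 \left(t - 2\right) \left(t + 1\right) \left(t^{2} + 4\right); partial fractions split f into directly integrable pieces: - \frac{83 t - 18}{120 \left(t^{2} + 4\right)} + \frac{13}{45 \left(t + 1\right)} - \frac{43}{72 \left(t - 2\right)}.
Check: d/dt[\frac{- 430 \log{\left(t - 2 \right)} + 208 \log{\left(t + 1 \right)} - 249 \log{\left(t^{2} + 4 \right)} + 54 \operatorname{atan}{\left(\frac{t}{2} \right)}}{720}] = \frac{- 3 t^{3} - t^{2} - 15}{3 t^{4} - 3 t^{3} + 6 t^{2} - 12 t - 24}, which equals f(t).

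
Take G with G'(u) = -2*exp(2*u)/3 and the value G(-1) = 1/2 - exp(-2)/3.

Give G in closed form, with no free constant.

G(u) = -(2*exp(2*u) - 3)/6

The proposed G(u) is checked by its d/du: the result must match the given G'(u).
A general antiderivative is -exp(2*u)/3 + C.
The condition gives C = 1/2 - exp(-2)/3 - (-exp(-2)/3) = 1/2.
So G(u) = -(2*exp(2*u) - 3)/6.
Check: d/du[-(2*exp(2*u) - 3)/6] = -2*exp(2*u)/3 = G'(u).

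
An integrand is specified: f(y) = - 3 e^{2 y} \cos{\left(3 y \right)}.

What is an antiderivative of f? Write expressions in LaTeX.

An antiderivative is F(y) = - \frac{9 e^{2 y} \sin{\left(3 y \right)}}{13} - \frac{6 e^{2 y} \cos{\left(3 y \right)}}{13}.

Recover f(y) by differentiating a candidate F(y); any mismatch rules it out.
Check: d/dy[- \frac{9 e^{2 y} \sin{\left(3 y \right)}}{13} - \frac{6 e^{2 y} \cos{\left(3 y \right)}}{13}] = - 3 e^{2 y} \cos{\left(3 y \right)} = f(y).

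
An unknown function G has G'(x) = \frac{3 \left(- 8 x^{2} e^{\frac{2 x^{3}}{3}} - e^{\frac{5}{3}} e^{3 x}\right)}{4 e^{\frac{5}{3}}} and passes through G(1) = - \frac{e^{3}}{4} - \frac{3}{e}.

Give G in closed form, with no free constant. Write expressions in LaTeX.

G(x) = - \frac{e^{3 x}}{4} - 3 e^{\frac{2 x^{3}}{3} - \frac{5}{3}}

Any candidate G(x) must reproduce the stated G'(x) exactly.
A general antiderivative is - \frac{e^{3 x}}{4} - 3 e^{\frac{2 x^{3}}{3} - \frac{5}{3}} + C.
The condition gives C = - \frac{e^{3}}{4} - \frac{3}{e} - (- \frac{e^{3}}{4} - \frac{3}{e}) = 0.
So G(x) = - \frac{e^{3 x}}{4} - 3 e^{\frac{2 x^{3}}{3} - \frac{5}{3}}.
Check: d/dx[- \frac{e^{3 x}}{4} - 3 e^{\frac{2 x^{3}}{3} - \frac{5}{3}}] = - \frac{6 x^{2} e^{\frac{2 x^{3}}{3}}}{e^{\frac{5}{3}}} - \frac{3 e^{3 x}}{4}, which equals G'(x).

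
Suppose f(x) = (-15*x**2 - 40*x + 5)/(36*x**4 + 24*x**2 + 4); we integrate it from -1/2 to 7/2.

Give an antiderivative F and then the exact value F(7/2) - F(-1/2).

Antiderivative: F(x) = -5*x*(4*x - 1)/(4*(3*x**2 + 1)); value = -460/1057

Recognize the product-rule pattern: f = u'v + uv' with u = -5/(3*x**2 + 1), v = x**2 - x/4, so integration by parts undoes it.
F(x) = -5*x*(4*x - 1)/(4*(3*x**2 + 1)) is an antiderivative of f.
Check: d/dx[-5*x*(4*x - 1)/(4*(3*x**2 + 1))] = (-15*x**2 - 40*x + 5)/(36*x**4 + 24*x**2 + 4) = f(x).
F(7/2) = -455/302; F(-1/2) = -15/14.
Integral = F(7/2) - F(-1/2) = -460/1057.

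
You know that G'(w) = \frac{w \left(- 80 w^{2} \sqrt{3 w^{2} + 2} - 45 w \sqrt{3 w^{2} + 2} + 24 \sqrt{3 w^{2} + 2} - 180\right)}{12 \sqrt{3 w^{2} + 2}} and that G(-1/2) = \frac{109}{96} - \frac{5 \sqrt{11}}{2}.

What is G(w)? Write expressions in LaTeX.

Since d/dw undoes antidifferentiation here, G(w) must give back the stated G'(w).
A general antiderivative is - \frac{5 w^{4}}{3} - \frac{5 w^{3}}{4} + w^{2} - 5 \sqrt{3 w^{2} + 2} + \frac{1}{3} + C.
The condition gives C = \frac{109}{96} - \frac{5 \sqrt{11}}{2} - (\frac{61}{96} - \frac{5 \sqrt{11}}{2}) = \frac{1}{2}.
So G(w) = \frac{- 20 w^{4} - 15 w^{3} + 12 w^{2} - 60 \sqrt{3 w^{2} + 2} + 10}{12}.
Check: d/dw[\frac{- 20 w^{4} - 15 w^{3} + 12 w^{2} - 60 \sqrt{3 w^{2} + 2} + 10}{12}] = \frac{- 80 w^{3} \sqrt{3 w^{2} + 2} - 45 w^{2} \sqrt{3 w^{2} + 2} + 24 w \sqrt{3 w^{2} + 2} - 180 w}{12 \sqrt{3 w^{2} + 2}}, which equals G'(w).

G(w) = \frac{- 20 w^{4} - 15 w^{3} + 12 w^{2} - 60 \sqrt{3 w^{2} + 2} + 10}{12}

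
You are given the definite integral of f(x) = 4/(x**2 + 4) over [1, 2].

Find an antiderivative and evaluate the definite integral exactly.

Antiderivative: F(x) = 2*atan(x/2); value = -2*atan(1/2) + pi/2

For F(x) to be correct the identity F'(x) - f(x) = 0 must hold.
F(x) = 2*atan(x/2) is an antiderivative of f.
Check: d/dx[2*atan(x/2)] = 4/(x**2 + 4) = f(x).
F(2) = pi/2; F(1) = 2*atan(1/2).
Integral = F(2) - F(1) = -2*atan(1/2) + pi/2.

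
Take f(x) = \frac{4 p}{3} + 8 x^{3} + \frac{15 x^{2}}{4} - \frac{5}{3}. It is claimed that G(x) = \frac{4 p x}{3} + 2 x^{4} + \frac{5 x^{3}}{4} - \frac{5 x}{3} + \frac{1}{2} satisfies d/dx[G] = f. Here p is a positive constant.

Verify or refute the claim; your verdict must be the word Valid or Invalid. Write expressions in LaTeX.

d/dx[G] = \frac{4 p}{3} + 8 x^{3} + \frac{15 x^{2}}{4} - \frac{5}{3}
This equals f(x) exactly, so the claim holds.

Valid. The derivative of G reproduces f.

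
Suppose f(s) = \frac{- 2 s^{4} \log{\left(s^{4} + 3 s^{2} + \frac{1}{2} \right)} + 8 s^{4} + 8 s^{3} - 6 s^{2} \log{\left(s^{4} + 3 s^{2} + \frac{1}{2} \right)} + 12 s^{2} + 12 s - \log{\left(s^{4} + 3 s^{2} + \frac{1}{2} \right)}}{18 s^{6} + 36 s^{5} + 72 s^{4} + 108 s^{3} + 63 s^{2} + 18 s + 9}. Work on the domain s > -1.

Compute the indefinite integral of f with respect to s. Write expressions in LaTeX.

f has the shape u'v + uv' for u = \frac{1}{3 \left(3 s + 3\right)} and v = \log{\left(s^{4} + 3 s^{2} + \frac{1}{2} \right)} — it is the derivative of the product u*v.
Check: d/ds[\frac{\log{\left(s^{4} + 3 s^{2} + \frac{1}{2} \right)}}{9 \left(s + 1\right)}] = \frac{- 2 s^{4} \log{\left(s^{4} + 3 s^{2} + \frac{1}{2} \right)} + 8 s^{4} + 8 s^{3} - 6 s^{2} \log{\left(s^{4} + 3 s^{2} + \frac{1}{2} \right)} + 12 s^{2} + 12 s - \log{\left(s^{4} + 3 s^{2} + \frac{1}{2} \right)}}{18 s^{6} + 36 s^{5} + 72 s^{4} + 108 s^{3} + 63 s^{2} + 18 s + 9} = f(s).

F(s) = \frac{\log{\left(s^{4} + 3 s^{2} + \frac{1}{2} \right)}}{9 \left(s + 1\right)} + C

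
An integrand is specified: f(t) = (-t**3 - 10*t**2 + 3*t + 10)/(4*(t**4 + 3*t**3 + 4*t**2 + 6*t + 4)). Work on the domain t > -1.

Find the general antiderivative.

F(t) = -log(t + 1)/6 + 7*log(t + 2)/6 - 5*log(t**2 + 2)/8 + 5*sqrt(2)*atan(sqrt(2)*t/2)/24 + C

The denominator factors as 4*(t + 1)*(t + 2)*(t**2 + 2); partial fractions split f into directly integrable pieces: -5*(3*t - 1)/(12*(t**2 + 2)) + 7/(6*(t + 2)) - 1/(6*(t + 1)).
Check: d/dt[-log(t + 1)/6 + 7*log(t + 2)/6 - 5*log(t**2 + 2)/8 + 5*sqrt(2)*atan(sqrt(2)*t/2)/24] = (-t**3 - 10*t**2 + 3*t + 10)/(4*t**4 + 12*t**3 + 16*t**2 + 24*t + 16), which equals f(t).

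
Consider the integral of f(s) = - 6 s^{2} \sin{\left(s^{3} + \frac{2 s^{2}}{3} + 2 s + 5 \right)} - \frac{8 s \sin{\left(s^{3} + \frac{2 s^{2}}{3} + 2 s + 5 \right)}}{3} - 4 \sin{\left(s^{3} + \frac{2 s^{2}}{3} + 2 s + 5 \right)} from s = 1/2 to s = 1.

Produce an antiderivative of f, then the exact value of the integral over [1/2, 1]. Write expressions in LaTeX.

f matches the chain-rule pattern g'(h)*h' with inner function h(s) = s^{3} + \frac{2 s^{2}}{3} + 2 s + 5; substituting u = h(s) collapses the integral.
F(s) = 2 \cos{\left(s^{3} + \frac{2 s^{2}}{3} + 2 s + 5 \right)} is an antiderivative of f.
Check: d/ds[2 \cos{\left(s^{3} + \frac{2 s^{2}}{3} + 2 s + 5 \right)}] = - 6 s^{2} \sin{\left(s^{3} + \frac{2 s^{2}}{3} + 2 s + 5 \right)} - \frac{8 s \sin{\left(s^{3} + \frac{2 s^{2}}{3} + 2 s + 5 \right)}}{3} - 4 \sin{\left(s^{3} + \frac{2 s^{2}}{3} + 2 s + 5 \right)} = f(s).
F(1) = 2 \cos{\left(\frac{26}{3} \right)}; F(1/2) = 2 \cos{\left(\frac{151}{24} \right)}.
Integral = F(1) - F(1/2) = - 2 \cos{\left(\frac{151}{24} \right)} + 2 \cos{\left(\frac{26}{3} \right)}.

Antiderivative: F(s) = 2 \cos{\left(s^{3} + \frac{2 s^{2}}{3} + 2 s + 5 \right)}; value = - 2 \cos{\left(\frac{151}{24} \right)} + 2 \cos{\left(\frac{26}{3} \right)}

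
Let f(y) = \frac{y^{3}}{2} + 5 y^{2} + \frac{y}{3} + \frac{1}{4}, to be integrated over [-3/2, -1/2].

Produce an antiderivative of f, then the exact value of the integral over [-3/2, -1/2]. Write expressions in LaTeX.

Antiderivative: F(y) = \frac{3 y^{4} + 40 y^{3} + 4 y^{2} + 6 y + 12}{24}; value = \frac{113}{24}

The integrand splits into summands that can be handled one at a time.
F(y) = \frac{3 y^{4} + 40 y^{3} + 4 y^{2} + 6 y + 12}{24} is an antiderivative of f.
Check: d/dy[\frac{3 y^{4} + 40 y^{3} + 4 y^{2} + 6 y + 12}{24}] = \frac{y^{3}}{2} + 5 y^{2} + \frac{y}{3} + \frac{1}{4} = f(y).
F(-1/2) = \frac{83}{384}; F(-3/2) = - \frac{575}{128}.
Integral = F(-1/2) - F(-3/2) = \frac{113}{24}.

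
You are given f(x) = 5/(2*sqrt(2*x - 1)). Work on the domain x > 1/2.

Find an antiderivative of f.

An antiderivative is F(x) = 5*sqrt(2*x - 1)/2.

Any candidate F(x) must reproduce f(x) exactly when differentiated.
Check: d/dx[5*sqrt(2*x - 1)/2] = 5/(2*sqrt(2*x - 1)) = f(x).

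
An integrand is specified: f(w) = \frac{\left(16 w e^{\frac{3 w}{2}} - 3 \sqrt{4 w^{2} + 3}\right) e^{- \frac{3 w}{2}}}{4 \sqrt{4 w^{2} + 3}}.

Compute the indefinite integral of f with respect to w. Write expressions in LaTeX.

F(w) = \frac{\left(2 \sqrt{4 w^{2} + 3} e^{\frac{3 w}{2}} + 1\right) e^{- \frac{3 w}{2}}}{2} + C

Since d/dw undoes antidifferentiation here, F'(w) = f(w) is required of F(w).
Check: d/dw[\frac{\left(2 \sqrt{4 w^{2} + 3} e^{\frac{3 w}{2}} + 1\right) e^{- \frac{3 w}{2}}}{2}] = \frac{\left(16 w e^{\frac{3 w}{2}} - 3 \sqrt{4 w^{2} + 3}\right) e^{- \frac{3 w}{2}}}{4 \sqrt{4 w^{2} + 3}} = f(w).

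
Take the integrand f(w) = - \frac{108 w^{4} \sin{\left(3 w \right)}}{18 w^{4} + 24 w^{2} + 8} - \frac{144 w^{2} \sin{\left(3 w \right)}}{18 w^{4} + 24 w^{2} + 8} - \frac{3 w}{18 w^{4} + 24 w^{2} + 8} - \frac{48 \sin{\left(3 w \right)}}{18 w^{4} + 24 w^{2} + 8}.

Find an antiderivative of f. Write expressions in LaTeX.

An antiderivative is F(w) = \frac{24 w^{2} \cos{\left(3 w \right)} + 16 \cos{\left(3 w \right)} + 1}{4 \left(3 w^{2} + 2\right)}.

Integrate term by term and add the pieces.
Check: d/dw[\frac{24 w^{2} \cos{\left(3 w \right)} + 16 \cos{\left(3 w \right)} + 1}{4 \left(3 w^{2} + 2\right)}] = \frac{- 108 w^{4} \sin{\left(3 w \right)} - 144 w^{2} \sin{\left(3 w \right)} - 3 w - 48 \sin{\left(3 w \right)}}{18 w^{4} + 24 w^{2} + 8}, which equals f(w).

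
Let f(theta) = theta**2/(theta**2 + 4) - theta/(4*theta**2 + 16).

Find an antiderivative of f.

An antiderivative is F(theta) = (8*theta - log(theta**2 + 4) - 16*atan(theta/2))/8.

The integrand splits into summands that can be handled one at a time.
Check: d/dtheta[(8*theta - log(theta**2 + 4) - 16*atan(theta/2))/8] = (4*theta**2 - theta)/(4*theta**2 + 16), which equals f(theta).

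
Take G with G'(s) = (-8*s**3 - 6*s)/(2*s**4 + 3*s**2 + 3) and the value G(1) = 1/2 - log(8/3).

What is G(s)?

G'(s) matches the chain-rule pattern g'(h)*h' with inner function h(s) = 2*s**4/3 + s**2 + 1; substituting u = h(s) collapses the integral.
A general antiderivative is -log(2*s**4/3 + s**2 + 1) + C.
The condition gives C = 1/2 - log(8/3) - (-log(8/3)) = 1/2.
So G(s) = 1/2 - log(2*s**4/3 + s**2 + 1).
Check: d/ds[1/2 - log(2*s**4/3 + s**2 + 1)] = (-8*s**3 - 6*s)/(2*s**4 + 3*s**2 + 3) = G'(s).

G(s) = 1/2 - log(2*s**4/3 + s**2 + 1)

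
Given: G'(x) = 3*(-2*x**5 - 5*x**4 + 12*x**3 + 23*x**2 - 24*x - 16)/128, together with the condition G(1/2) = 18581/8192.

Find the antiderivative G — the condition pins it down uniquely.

The substitution u = x**2/4 + x/4 - 1 works: G'(x) is exactly (dG/du)*(du/dx) for that inner function.
A general antiderivative is -(x**2/4 + x/4 - 1)**3/2 + C.
The condition gives C = 18581/8192 - (2197/8192) = 2.
So G(x) = -x**6/128 - 3*x**5/128 + 9*x**4/128 + 23*x**3/128 - 9*x**2/32 - 3*x/8 + 5/2.
Check: d/dx[-x**6/128 - 3*x**5/128 + 9*x**4/128 + 23*x**3/128 - 9*x**2/32 - 3*x/8 + 5/2] = -3*x**5/64 - 15*x**4/128 + 9*x**3/32 + 69*x**2/128 - 9*x/16 - 3/8, which equals G'(x).

G(x) = -x**6/128 - 3*x**5/128 + 9*x**4/128 + 23*x**3/128 - 9*x**2/32 - 3*x/8 + 5/2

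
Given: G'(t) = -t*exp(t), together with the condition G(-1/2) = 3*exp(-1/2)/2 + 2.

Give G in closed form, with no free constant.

G'(t) has the shape u'v + uv' for u = 1 - t and v = exp(t) — it is the derivative of the product u*v.
A general antiderivative is (1 - t)*exp(t) + C.
The condition gives C = 3*exp(-1/2)/2 + 2 - (3*exp(-1/2)/2) = 2.
So G(t) = -t*exp(t) + exp(t) + 2.
Check: d/dt[-t*exp(t) + exp(t) + 2] = -t*exp(t) = G'(t).

G(t) = -t*exp(t) + exp(t) + 2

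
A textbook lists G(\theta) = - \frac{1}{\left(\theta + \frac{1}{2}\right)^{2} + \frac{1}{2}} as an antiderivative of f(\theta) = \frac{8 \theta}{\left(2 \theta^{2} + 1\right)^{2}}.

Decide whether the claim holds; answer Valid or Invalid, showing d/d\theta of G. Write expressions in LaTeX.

d/d\theta[G] = \frac{32 \theta + 16}{16 \theta^{4} + 32 \theta^{3} + 40 \theta^{2} + 24 \theta + 9}
d/d\theta[G] - f(\theta) = \frac{- 192 \theta^{4} - 192 \theta^{3} - 128 \theta^{2} - 40 \theta + 16}{64 \theta^{8} + 128 \theta^{7} + 224 \theta^{6} + 224 \theta^{5} + 212 \theta^{4} + 128 \theta^{3} + 76 \theta^{2} + 24 \theta + 9} != 0.

Invalid: d/d\theta[G] - f = \frac{- 192 \theta^{4} - 192 \theta^{3} - 128 \theta^{2} - 40 \theta + 16}{64 \theta^{8} + 128 \theta^{7} + 224 \theta^{6} + 224 \theta^{5} + 212 \theta^{4} + 128 \theta^{3} + 76 \theta^{2} + 24 \theta + 9}, which is not 0.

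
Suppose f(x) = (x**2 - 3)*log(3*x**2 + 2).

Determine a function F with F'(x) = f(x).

An antiderivative is F(x) = x**3*log(3*x**2 + 2)/3 - 2*x**3/9 - 3*x*log(3*x**2 + 2) + 58*x/9 - 58*sqrt(6)*atan(sqrt(6)*x/2)/27.

Since d/dx undoes antidifferentiation here, F'(x) = f(x) is required of F(x).
Check: d/dx[x**3*log(3*x**2 + 2)/3 - 2*x**3/9 - 3*x*log(3*x**2 + 2) + 58*x/9 - 58*sqrt(6)*atan(sqrt(6)*x/2)/27] = x**2*log(3*x**2 + 2) - 3*log(3*x**2 + 2), which equals f(x).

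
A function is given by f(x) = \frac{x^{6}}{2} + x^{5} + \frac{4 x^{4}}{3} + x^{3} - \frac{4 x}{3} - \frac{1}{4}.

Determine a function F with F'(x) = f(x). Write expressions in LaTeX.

An antiderivative is F(x) = \frac{x^{7}}{14} + \frac{x^{6}}{6} + \frac{4 x^{5}}{15} + \frac{x^{4}}{4} - \frac{2 x^{2}}{3} - \frac{x}{4}.

Integrate term by term and add the pieces.
Check: d/dx[\frac{x^{7}}{14} + \frac{x^{6}}{6} + \frac{4 x^{5}}{15} + \frac{x^{4}}{4} - \frac{2 x^{2}}{3} - \frac{x}{4}] = \frac{x^{6}}{2} + x^{5} + \frac{4 x^{4}}{3} + x^{3} - \frac{4 x}{3} - \frac{1}{4} = f(x).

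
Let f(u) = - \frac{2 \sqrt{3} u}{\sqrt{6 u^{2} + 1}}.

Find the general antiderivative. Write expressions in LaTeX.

F(u) = - \frac{\sqrt{3} \sqrt{6 u^{2} + 1}}{3} + C

The substitution w = 2 u^{2} + \frac{1}{3} works: f is exactly (dF/dw)*(dw/du) for that inner function.
Check: d/du[- \frac{\sqrt{3} \sqrt{6 u^{2} + 1}}{3}] = - \frac{2 \sqrt{3} u}{\sqrt{6 u^{2} + 1}} = f(u).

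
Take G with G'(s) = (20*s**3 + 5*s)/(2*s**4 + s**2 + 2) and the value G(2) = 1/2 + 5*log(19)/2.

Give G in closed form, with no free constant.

G(s) = (5*log(s**4 + s**2/2 + 1) + 1)/2

The substitution u = s**4 + s**2/2 + 1 works: G'(s) is exactly (dG/du)*(du/ds) for that inner function.
A general antiderivative is 5*log(s**4 + s**2/2 + 1)/2 + C.
The condition gives C = 1/2 + 5*log(19)/2 - (5*log(19)/2) = 1/2.
So G(s) = (5*log(s**4 + s**2/2 + 1) + 1)/2.
Check: d/ds[(5*log(s**4 + s**2/2 + 1) + 1)/2] = (20*s**3 + 5*s)/(2*s**4 + s**2 + 2) = G'(s).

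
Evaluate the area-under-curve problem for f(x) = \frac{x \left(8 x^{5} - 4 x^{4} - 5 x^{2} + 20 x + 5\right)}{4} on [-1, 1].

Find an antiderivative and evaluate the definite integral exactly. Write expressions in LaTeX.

Check any antiderivative F(x) by computing F'(x) and comparing it with f(x).
F(x) = \frac{2 x^{7}}{7} - \frac{x^{6}}{6} - \frac{5 x^{4}}{16} + \frac{5 x^{3}}{3} + \frac{5 x^{2}}{8} is an antiderivative of f.
Check: d/dx[\frac{2 x^{7}}{7} - \frac{x^{6}}{6} - \frac{5 x^{4}}{16} + \frac{5 x^{3}}{3} + \frac{5 x^{2}}{8}] = 2 x^{6} - x^{5} - \frac{5 x^{3}}{4} + 5 x^{2} + \frac{5 x}{4}, which equals f(x).
F(1) = \frac{235}{112}; F(-1) = - \frac{607}{336}.
Integral = F(1) - F(-1) = \frac{82}{21}.

Antiderivative: F(x) = \frac{2 x^{7}}{7} - \frac{x^{6}}{6} - \frac{5 x^{4}}{16} + \frac{5 x^{3}}{3} + \frac{5 x^{2}}{8}; value = \frac{82}{21}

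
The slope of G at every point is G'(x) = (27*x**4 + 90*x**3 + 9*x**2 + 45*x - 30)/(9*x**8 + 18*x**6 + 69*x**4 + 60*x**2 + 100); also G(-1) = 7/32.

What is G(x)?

Recognize the product-rule pattern: G'(x) = u'v + uv' with u = 1/(x**4/2 + x**2/2 + 5/3), v = -x/2 - 5/4, so integration by parts undoes it.
A general antiderivative is (-x/2 - 5/4)/(x**4/2 + x**2/2 + 5/3) + C.
The condition gives C = 7/32 - (-9/32) = 1/2.
So G(x) = (3*x**4 + 3*x**2 - 6*x - 5)/(6*x**4 + 6*x**2 + 20).
Check: d/dx[(3*x**4 + 3*x**2 - 6*x - 5)/(6*x**4 + 6*x**2 + 20)] = (27*x**4 + 90*x**3 + 9*x**2 + 45*x - 30)/(9*x**8 + 18*x**6 + 69*x**4 + 60*x**2 + 100) = G'(x).

G(x) = (3*x**4 + 3*x**2 - 6*x - 5)/(6*x**4 + 6*x**2 + 20)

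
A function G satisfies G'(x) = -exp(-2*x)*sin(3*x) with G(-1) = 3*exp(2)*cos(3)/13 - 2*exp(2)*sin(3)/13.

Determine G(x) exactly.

G(x) = 2*exp(-2*x)*sin(3*x)/13 + 3*exp(-2*x)*cos(3*x)/13

A first test for any G(x): its x-derivative must equal the given G'(x).
A general antiderivative is 2*exp(-2*x)*sin(3*x)/13 + 3*exp(-2*x)*cos(3*x)/13 + C.
The condition gives C = 3*exp(2)*cos(3)/13 - 2*exp(2)*sin(3)/13 - (3*exp(2)*cos(3)/13 - 2*exp(2)*sin(3)/13) = 0.
So G(x) = 2*exp(-2*x)*sin(3*x)/13 + 3*exp(-2*x)*cos(3*x)/13.
Check: d/dx[2*exp(-2*x)*sin(3*x)/13 + 3*exp(-2*x)*cos(3*x)/13] = -exp(-2*x)*sin(3*x) = G'(x).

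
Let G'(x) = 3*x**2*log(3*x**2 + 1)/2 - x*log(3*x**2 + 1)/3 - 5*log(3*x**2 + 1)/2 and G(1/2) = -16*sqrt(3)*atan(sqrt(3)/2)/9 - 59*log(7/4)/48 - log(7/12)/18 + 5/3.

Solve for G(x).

The integrand splits into summands that can be handled one at a time.
A general antiderivative is -x**3/3 + x**2/6 + 16*x/3 + (x**3/2 - x**2/6 - 5*x/2)*log(3*x**2 + 1) - log(x**2 + 1/3)/18 - 16*sqrt(3)*atan(sqrt(3)*x)/9 + C.
The condition gives C = -16*sqrt(3)*atan(sqrt(3)/2)/9 - 59*log(7/4)/48 - log(7/12)/18 + 5/3 - (-16*sqrt(3)*atan(sqrt(3)/2)/9 - 59*log(7/4)/48 - log(7/12)/18 + 8/3) = -1.
So G(x) = x**3*log(3*x**2 + 1)/2 - x**3/3 - x**2*log(3*x**2 + 1)/6 + x**2/6 - 5*x*log(3*x**2 + 1)/2 + 16*x/3 - log(x**2 + 1/3)/18 - 16*sqrt(3)*atan(sqrt(3)*x)/9 - 1.
Check: d/dx[x**3*log(3*x**2 + 1)/2 - x**3/3 - x**2*log(3*x**2 + 1)/6 + x**2/6 - 5*x*log(3*x**2 + 1)/2 + 16*x/3 - log(x**2 + 1/3)/18 - 16*sqrt(3)*atan(sqrt(3)*x)/9 - 1] = 3*x**2*log(3*x**2 + 1)/2 - x*log(3*x**2 + 1)/3 - 5*log(3*x**2 + 1)/2 = G'(x).

G(x) = x**3*log(3*x**2 + 1)/2 - x**3/3 - x**2*log(3*x**2 + 1)/6 + x**2/6 - 5*x*log(3*x**2 + 1)/2 + 16*x/3 - log(x**2 + 1/3)/18 - 16*sqrt(3)*atan(sqrt(3)*x)/9 - 1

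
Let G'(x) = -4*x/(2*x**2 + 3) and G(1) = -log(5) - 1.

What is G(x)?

The substitution u = 2*x**2 + 3 works: G'(x) is exactly (dG/du)*(du/dx) for that inner function.
A general antiderivative is -log(2*x**2 + 3) + C.
The condition gives C = -log(5) - 1 - (-log(5)) = -1.
So G(x) = -log(2*x**2 + 3) - 1.
Check: d/dx[-log(2*x**2 + 3) - 1] = -4*x/(2*x**2 + 3) = G'(x).

G(x) = -log(2*x**2 + 3) - 1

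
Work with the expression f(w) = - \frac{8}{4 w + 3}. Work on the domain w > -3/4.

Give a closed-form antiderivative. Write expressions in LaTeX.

Whatever form F(w) takes, F'(w) = f(w) is non-negotiable.
Check: d/dw[- 2 \log{\left(2 w + \frac{3}{2} \right)}] = - \frac{8}{4 w + 3} = f(w).

An antiderivative is F(w) = - 2 \log{\left(2 w + \frac{3}{2} \right)}.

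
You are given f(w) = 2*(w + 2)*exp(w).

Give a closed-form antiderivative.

Recognize the product-rule pattern: f = u'v + uv' with u = 2*w + 2, v = exp(w), so integration by parts undoes it.
Check: d/dw[2*w*exp(w) + 2*exp(w)] = 2*w*exp(w) + 4*exp(w), which equals f(w).

An antiderivative is F(w) = 2*w*exp(w) + 2*exp(w).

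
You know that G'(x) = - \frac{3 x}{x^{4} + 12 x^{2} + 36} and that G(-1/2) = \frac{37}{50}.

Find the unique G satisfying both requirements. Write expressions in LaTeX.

G(x) = \frac{1}{2} + \frac{3}{2 x^{2} + 12}

The substitution u = 2 x^{2} + 12 works: G'(x) is exactly (dG/du)*(du/dx) for that inner function.
A general antiderivative is \frac{3}{2 x^{2} + 12} + C.
The condition gives C = \frac{37}{50} - (\frac{6}{25}) = \frac{1}{2}.
So G(x) = \frac{1}{2} + \frac{3}{2 x^{2} + 12}.
Check: d/dx[\frac{1}{2} + \frac{3}{2 x^{2} + 12}] = - \frac{3 x}{x^{4} + 12 x^{2} + 36} = G'(x).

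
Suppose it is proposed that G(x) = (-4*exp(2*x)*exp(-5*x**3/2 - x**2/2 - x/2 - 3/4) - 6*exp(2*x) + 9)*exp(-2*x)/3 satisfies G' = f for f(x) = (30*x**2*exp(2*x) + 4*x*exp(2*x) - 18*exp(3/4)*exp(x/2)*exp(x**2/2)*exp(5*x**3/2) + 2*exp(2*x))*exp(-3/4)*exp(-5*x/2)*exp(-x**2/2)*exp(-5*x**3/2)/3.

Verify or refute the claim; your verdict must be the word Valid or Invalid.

d/dx[G] = (30*x**2*exp(3/4)*exp(5*x/2)*exp(x**2/2)*exp(5*x**3/2) + 4*x*exp(3/4)*exp(5*x/2)*exp(x**2/2)*exp(5*x**3/2) + 2*exp(3/4)*exp(5*x/2)*exp(x**2/2)*exp(5*x**3/2) - 18*exp(3/2)*exp(x)*exp(x**2)*exp(5*x**3))*exp(-3/2)*exp(-3*x)*exp(-x**2)*exp(-5*x**3)/3
This equals f(x) exactly, so the claim holds.

Valid - the claim checks out under differentiation.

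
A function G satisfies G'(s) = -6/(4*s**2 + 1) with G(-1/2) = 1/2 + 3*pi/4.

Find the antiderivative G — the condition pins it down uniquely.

Differentiate the proposed G(s) back; it has to land on the given G'(s).
A general antiderivative is -3*atan(2*s) + C.
The condition gives C = 1/2 + 3*pi/4 - (3*pi/4) = 1/2.
So G(s) = (1 - 6*atan(2*s))/2.
Check: d/ds[(1 - 6*atan(2*s))/2] = -6/(4*s**2 + 1) = G'(s).

G(s) = (1 - 6*atan(2*s))/2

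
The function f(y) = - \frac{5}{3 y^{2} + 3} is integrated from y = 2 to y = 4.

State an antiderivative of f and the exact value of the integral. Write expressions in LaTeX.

Whatever form F(y) takes, F'(y) = f(y) is non-negotiable.
F(y) = - \frac{5 \operatorname{atan}{\left(y \right)}}{3} is an antiderivative of f.
Check: d/dy[- \frac{5 \operatorname{atan}{\left(y \right)}}{3}] = - \frac{5}{3 y^{2} + 3} = f(y).
F(4) = - \frac{5 \operatorname{atan}{\left(4 \right)}}{3}; F(2) = - \frac{5 \operatorname{atan}{\left(2 \right)}}{3}.
Integral = F(4) - F(2) = - \frac{5 \operatorname{atan}{\left(4 \right)}}{3} + \frac{5 \operatorname{atan}{\left(2 \right)}}{3}.

Antiderivative: F(y) = - \frac{5 \operatorname{atan}{\left(y \right)}}{3}; value = - \frac{5 \operatorname{atan}{\left(4 \right)}}{3} + \frac{5 \operatorname{atan}{\left(2 \right)}}{3}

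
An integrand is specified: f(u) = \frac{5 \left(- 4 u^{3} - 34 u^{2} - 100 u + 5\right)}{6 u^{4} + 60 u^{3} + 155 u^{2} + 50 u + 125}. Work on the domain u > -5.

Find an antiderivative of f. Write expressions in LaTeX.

An antiderivative is F(u) = - \frac{5 \log{\left(3 u^{2} + \frac{5}{2} \right)}}{3} - \frac{5}{u + 5}.

A first test for any F(u): its u-derivative must equal f(u) identically.
Check: d/du[- \frac{5 \log{\left(3 u^{2} + \frac{5}{2} \right)}}{3} - \frac{5}{u + 5}] = \frac{- 20 u^{3} - 170 u^{2} - 500 u + 25}{6 u^{4} + 60 u^{3} + 155 u^{2} + 50 u + 125}, which equals f(u).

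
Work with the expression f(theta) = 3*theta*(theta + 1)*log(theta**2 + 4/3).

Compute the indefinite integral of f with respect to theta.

Differentiate the proposed F(theta) back; it has to land on f(theta) exactly.
Check: d/dtheta[(-12*theta**3 + 9*theta**2*(2*theta + 3)*log(theta**2 + 4/3) - 27*theta**2 + 48*theta + 36*log(theta**2 + 4/3) - 32*sqrt(3)*atan(sqrt(3)*theta/2))/18] = 3*theta**2*log(theta**2 + 4/3) + 3*theta*log(theta**2 + 4/3), which equals f(theta).

F(theta) = (-12*theta**3 + 9*theta**2*(2*theta + 3)*log(theta**2 + 4/3) - 27*theta**2 + 48*theta + 36*log(theta**2 + 4/3) - 32*sqrt(3)*atan(sqrt(3)*theta/2))/18 + C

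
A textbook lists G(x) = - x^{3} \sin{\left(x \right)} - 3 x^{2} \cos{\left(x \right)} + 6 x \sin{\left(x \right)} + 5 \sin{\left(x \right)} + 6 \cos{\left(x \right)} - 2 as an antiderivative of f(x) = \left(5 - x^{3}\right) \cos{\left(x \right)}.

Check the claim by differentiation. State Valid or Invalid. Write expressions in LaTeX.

Valid: G'(x) = f(x).

d/dx[G] = - x^{3} \cos{\left(x \right)} + 5 \cos{\left(x \right)}
This equals f(x) exactly, so the claim holds.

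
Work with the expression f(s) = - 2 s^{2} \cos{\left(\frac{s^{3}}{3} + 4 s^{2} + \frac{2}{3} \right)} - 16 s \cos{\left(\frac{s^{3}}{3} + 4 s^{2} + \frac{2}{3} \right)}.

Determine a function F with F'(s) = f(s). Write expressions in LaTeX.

f matches the chain-rule pattern g'(h)*h' with inner function h(s) = \frac{s^{3}}{3} + 4 s^{2} + \frac{2}{3}; substituting u = h(s) collapses the integral.
Check: d/ds[- 2 \sin{\left(\frac{s^{3}}{3} + 4 s^{2} + \frac{2}{3} \right)}] = - 2 s^{2} \cos{\left(\frac{s^{3}}{3} + 4 s^{2} + \frac{2}{3} \right)} - 16 s \cos{\left(\frac{s^{3}}{3} + 4 s^{2} + \frac{2}{3} \right)} = f(s).

An antiderivative is F(s) = - 2 \sin{\left(\frac{s^{3}}{3} + 4 s^{2} + \frac{2}{3} \right)}.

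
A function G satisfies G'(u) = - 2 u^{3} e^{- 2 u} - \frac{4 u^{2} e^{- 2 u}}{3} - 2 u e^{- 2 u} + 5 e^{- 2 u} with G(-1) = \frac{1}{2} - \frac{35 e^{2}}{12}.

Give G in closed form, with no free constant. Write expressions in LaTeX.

Recognize the product-rule pattern: G'(u) = v'r + vr' with v = u^{3} + \frac{13 u^{2}}{6} + \frac{19 u}{6} - \frac{11}{12}, r = e^{- 2 u}, so integration by parts undoes it.
A general antiderivative is \frac{\left(12 u^{3} + 26 u^{2} + 38 u - 11\right) e^{- 2 u}}{12} + C.
The condition gives C = \frac{1}{2} - \frac{35 e^{2}}{12} - (- \frac{35 e^{2}}{12}) = \frac{1}{2}.
So G(u) = \frac{\left(12 u^{3} + 26 u^{2} + 38 u - 11\right) e^{- 2 u}}{12} + \frac{1}{2}.
Check: d/du[\frac{\left(12 u^{3} + 26 u^{2} + 38 u - 11\right) e^{- 2 u}}{12} + \frac{1}{2}] = \frac{\left(- 6 u^{3} - 4 u^{2} - 6 u + 15\right) e^{- 2 u}}{3}, which equals G'(u).

G(u) = \frac{\left(12 u^{3} + 26 u^{2} + 38 u - 11\right) e^{- 2 u}}{12} + \frac{1}{2}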